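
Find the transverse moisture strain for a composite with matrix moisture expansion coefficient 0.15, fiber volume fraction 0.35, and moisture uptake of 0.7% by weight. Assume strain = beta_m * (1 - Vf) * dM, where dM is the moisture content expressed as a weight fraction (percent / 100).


dM = 0.7/100 = 0.007
strain = beta_m * (1-Vf) * dM = 0.15 * 0.65 * 0.007 = 0.0006825

0.0006825


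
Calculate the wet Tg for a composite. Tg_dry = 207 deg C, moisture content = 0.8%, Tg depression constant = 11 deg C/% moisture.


Tg_wet = Tg_dry - k*moisture = 207 - 11*0.8 = 198.2 deg C

198.2 deg C


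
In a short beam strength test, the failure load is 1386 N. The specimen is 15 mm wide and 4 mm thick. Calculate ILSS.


ILSS = 3F/(4bh) = 3*1386/(4*15*4) = 17.33 MPa

17.33 MPa


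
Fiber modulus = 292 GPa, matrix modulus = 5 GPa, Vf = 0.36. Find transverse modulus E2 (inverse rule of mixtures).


1/E2 = Vf/Ef + (1-Vf)/Em = 0.36/292 + 0.64/5
E2 = 7.74 GPa

7.74 GPa


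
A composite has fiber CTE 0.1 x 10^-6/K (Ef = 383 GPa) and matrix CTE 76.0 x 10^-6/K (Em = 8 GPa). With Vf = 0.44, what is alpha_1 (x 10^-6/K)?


E1 = Ef*Vf + Em*(1-Vf) = 173.0
alpha_1 = (alpha_f*Ef*Vf + alpha_m*Em*(1-Vf))/E1 = 2.07 x 10^-6/K

2.07 x 10^-6/K


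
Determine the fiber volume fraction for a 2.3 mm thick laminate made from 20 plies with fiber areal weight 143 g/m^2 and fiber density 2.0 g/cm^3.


Vf = n * FAW / (rho_f * h * 1000) = 20 * 143 / (2.0 * 2.3 * 1000) = 0.6217

0.6217


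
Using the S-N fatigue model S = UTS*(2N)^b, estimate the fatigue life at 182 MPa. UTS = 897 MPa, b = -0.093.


N = 0.5 * (S/UTS)^(1/b) = 0.5 * (182/897)^(1/-0.093) = 1.4047e+07 cycles

1.4047e+07 cycles


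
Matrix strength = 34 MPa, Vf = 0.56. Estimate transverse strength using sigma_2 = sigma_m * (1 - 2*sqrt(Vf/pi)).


factor = 1 - 2*sqrt(0.56/pi) = 0.1556
sigma_2 = 34 * 0.1556 = 5.29 MPa

5.29 MPa


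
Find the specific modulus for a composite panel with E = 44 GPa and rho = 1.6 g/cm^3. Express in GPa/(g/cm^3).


Specific stiffness = E/rho = 44/1.6 = 27.5 GPa/(g/cm^3)

27.5 GPa/(g/cm^3)


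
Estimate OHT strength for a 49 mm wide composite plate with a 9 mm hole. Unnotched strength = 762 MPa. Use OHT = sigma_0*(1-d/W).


OHT = sigma_0*(1-d/W) = 762*(1-9/49) = 622.0 MPa

622.0 MPa


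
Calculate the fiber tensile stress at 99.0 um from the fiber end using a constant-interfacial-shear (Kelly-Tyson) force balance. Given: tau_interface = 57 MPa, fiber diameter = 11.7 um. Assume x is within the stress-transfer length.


Force balance: sigma_f * (pi*d^2/4) = tau * (pi*d) * x  ->  sigma_f = 4 * tau * x / d
sigma_f = 4 * 57 * 99.0 / 11.7 = 1929.2 MPa

1929.2 MPa


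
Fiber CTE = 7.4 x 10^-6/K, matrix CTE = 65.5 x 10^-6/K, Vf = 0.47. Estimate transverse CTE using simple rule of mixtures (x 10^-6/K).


alpha_2 = alpha_f*Vf + alpha_m*(1-Vf) = 7.4*0.47 + 65.5*0.53 = 38.2 x 10^-6/K

38.2 x 10^-6/K


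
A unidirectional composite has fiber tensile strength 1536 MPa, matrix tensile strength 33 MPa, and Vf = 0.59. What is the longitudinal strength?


sigma_1 = sigma_f*Vf + sigma_m*(1-Vf) = 1536*0.59 + 33*0.41 = 919.8 MPa

919.8 MPa


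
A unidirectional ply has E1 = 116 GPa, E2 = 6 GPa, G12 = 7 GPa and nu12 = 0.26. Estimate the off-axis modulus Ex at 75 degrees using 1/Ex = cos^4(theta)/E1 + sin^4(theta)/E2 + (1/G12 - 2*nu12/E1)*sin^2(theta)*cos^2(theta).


cos^4(75) = 0.004487, sin^4(75) = 0.870513, sin^2(75)*cos^2(75) = 0.0625
1/G12 - 2*nu12/E1 = 1/7 - 2*0.26/116 = 0.138374 GPa^-1
1/Ex = 0.004487/116 + 0.870513/6 + 0.138374*0.0625 = 0.1537725 GPa^-1
Ex = 6.5 GPa

6.5 GPa


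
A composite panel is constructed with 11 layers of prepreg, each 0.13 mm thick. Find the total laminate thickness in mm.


h = n * t_ply = 11 * 0.13 = 1.43 mm

1.43 mm


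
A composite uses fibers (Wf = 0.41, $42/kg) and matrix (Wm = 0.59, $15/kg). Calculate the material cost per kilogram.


Cost = cost_f*Wf + cost_m*Wm = 42*0.41 + 15*0.59 = $26.07/kg

$26.07/kg


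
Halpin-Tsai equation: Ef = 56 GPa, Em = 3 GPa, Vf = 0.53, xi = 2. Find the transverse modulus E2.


eta = (Ef/Em - 1)/(Ef/Em + xi) = (18.6667 - 1)/(18.6667 + 2) = 0.8548
E2 = Em*(1+xi*eta*Vf)/(1-eta*Vf) = 10.46 GPa

10.46 GPa


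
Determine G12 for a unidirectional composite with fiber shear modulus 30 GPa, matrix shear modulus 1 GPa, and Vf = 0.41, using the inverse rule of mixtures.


1/G12 = Vf/Gf + (1-Vf)/Gm = 0.41/30 + 0.59/1
G12 = 1.66 GPa

1.66 GPa


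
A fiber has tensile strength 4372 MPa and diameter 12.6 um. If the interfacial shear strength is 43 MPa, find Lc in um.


Lc = sigma_f * d / (2 * tau_i) = 4372 * 12.6 / (2 * 43) = 640.5 um

640.5 um


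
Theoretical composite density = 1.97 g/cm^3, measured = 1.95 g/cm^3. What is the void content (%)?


Void% = (rho_theo - rho_actual)/rho_theo * 100 = (1.97 - 1.95)/1.97 * 100 = 1.02%

1.02%


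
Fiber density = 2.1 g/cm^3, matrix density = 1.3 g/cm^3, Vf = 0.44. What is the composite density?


rho_c = rho_f*Vf + rho_m*(1-Vf) = 2.1*0.44 + 1.3*0.56 = 1.652 g/cm^3

1.652 g/cm^3


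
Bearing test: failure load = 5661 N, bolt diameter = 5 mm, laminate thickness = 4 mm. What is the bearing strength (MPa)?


sigma_br = F/(d*h) = 5661/(5*4) = 283.1 MPa

283.1 MPa


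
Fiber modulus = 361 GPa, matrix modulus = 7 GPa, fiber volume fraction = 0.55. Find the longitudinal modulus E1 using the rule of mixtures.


E1 = Ef*Vf + Em*(1-Vf) = 361*0.55 + 7*0.45 = 201.7 GPa

201.7 GPa


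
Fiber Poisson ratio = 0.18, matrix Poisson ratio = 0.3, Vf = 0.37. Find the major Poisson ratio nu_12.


nu_12 = nu_f*Vf + nu_m*(1-Vf) = 0.18*0.37 + 0.3*0.63 = 0.2556

0.2556


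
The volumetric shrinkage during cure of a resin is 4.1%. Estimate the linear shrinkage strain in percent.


Linear shrinkage ≈ vol_shrink/3 = 4.1/3 = 1.367%

1.367%


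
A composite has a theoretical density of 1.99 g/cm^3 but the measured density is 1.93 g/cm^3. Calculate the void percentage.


Void% = (rho_theo - rho_actual)/rho_theo * 100 = (1.99 - 1.93)/1.99 * 100 = 3.02%

3.02%


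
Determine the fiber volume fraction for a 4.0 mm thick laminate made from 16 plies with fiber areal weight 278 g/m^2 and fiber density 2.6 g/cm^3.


Vf = n * FAW / (rho_f * h * 1000) = 16 * 278 / (2.6 * 4.0 * 1000) = 0.4277

0.4277


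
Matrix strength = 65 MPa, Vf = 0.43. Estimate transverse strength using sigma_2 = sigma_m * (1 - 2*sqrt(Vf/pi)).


factor = 1 - 2*sqrt(0.43/pi) = 0.2601
sigma_2 = 65 * 0.2601 = 16.9 MPa

16.9 MPa


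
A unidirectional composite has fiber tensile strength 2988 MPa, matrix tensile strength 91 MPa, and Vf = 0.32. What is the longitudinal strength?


sigma_1 = sigma_f*Vf + sigma_m*(1-Vf) = 2988*0.32 + 91*0.68 = 1018.0 MPa

1018.0 MPa


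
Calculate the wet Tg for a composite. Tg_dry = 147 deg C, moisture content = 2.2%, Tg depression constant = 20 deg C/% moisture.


Tg_wet = Tg_dry - k*moisture = 147 - 20*2.2 = 103.0 deg C

103.0 deg C


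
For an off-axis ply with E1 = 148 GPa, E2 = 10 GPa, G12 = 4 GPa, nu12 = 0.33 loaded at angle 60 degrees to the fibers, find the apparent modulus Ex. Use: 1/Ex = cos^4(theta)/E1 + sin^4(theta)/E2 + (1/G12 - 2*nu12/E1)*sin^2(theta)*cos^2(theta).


cos^4(60) = 0.0625, sin^4(60) = 0.5625, sin^2(60)*cos^2(60) = 0.1875
1/G12 - 2*nu12/E1 = 1/4 - 2*0.33/148 = 0.245541 GPa^-1
1/Ex = 0.0625/148 + 0.5625/10 + 0.245541*0.1875 = 0.1027111 GPa^-1
Ex = 9.74 GPa

9.74 GPa


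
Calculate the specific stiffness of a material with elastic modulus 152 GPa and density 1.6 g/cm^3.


Specific stiffness = E/rho = 152/1.6 = 95.0 GPa/(g/cm^3)

95.0 GPa/(g/cm^3)


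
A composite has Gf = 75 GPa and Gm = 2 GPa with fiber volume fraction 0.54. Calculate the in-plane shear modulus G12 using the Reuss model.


1/G12 = Vf/Gf + (1-Vf)/Gm = 0.54/75 + 0.46/2
G12 = 4.22 GPa

4.22 GPa


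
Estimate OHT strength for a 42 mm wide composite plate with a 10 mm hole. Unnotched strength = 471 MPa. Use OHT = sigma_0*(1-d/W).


OHT = sigma_0*(1-d/W) = 471*(1-10/42) = 358.9 MPa

358.9 MPa


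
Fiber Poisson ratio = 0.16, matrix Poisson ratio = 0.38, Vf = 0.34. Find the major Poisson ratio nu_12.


nu_12 = nu_f*Vf + nu_m*(1-Vf) = 0.16*0.34 + 0.38*0.66 = 0.3052

0.3052


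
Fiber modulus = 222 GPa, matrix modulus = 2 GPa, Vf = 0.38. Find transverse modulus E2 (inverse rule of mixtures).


1/E2 = Vf/Ef + (1-Vf)/Em = 0.38/222 + 0.62/2
E2 = 3.21 GPa

3.21 GPa


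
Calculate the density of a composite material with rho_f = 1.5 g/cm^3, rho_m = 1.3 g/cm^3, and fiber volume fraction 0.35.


rho_c = rho_f*Vf + rho_m*(1-Vf) = 1.5*0.35 + 1.3*0.65 = 1.37 g/cm^3

1.37 g/cm^3


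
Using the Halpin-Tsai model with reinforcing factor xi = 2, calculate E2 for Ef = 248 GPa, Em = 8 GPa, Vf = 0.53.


eta = (Ef/Em - 1)/(Ef/Em + xi) = (31.0 - 1)/(31.0 + 2) = 0.9091
E2 = Em*(1+xi*eta*Vf)/(1-eta*Vf) = 30.32 GPa

30.32 GPa


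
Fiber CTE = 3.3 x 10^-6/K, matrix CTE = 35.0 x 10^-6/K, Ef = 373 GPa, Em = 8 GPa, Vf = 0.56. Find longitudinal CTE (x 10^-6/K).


E1 = Ef*Vf + Em*(1-Vf) = 212.4
alpha_1 = (alpha_f*Ef*Vf + alpha_m*Em*(1-Vf))/E1 = 3.83 x 10^-6/K

3.83 x 10^-6/K


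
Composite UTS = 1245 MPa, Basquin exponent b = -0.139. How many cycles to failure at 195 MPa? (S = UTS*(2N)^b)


N = 0.5 * (S/UTS)^(1/b) = 0.5 * (195/1245)^(1/-0.139) = 309960.4365 cycles

309960.4365 cycles


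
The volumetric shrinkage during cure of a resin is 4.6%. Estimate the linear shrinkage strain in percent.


Linear shrinkage ≈ vol_shrink/3 = 4.6/3 = 1.533%

1.533%


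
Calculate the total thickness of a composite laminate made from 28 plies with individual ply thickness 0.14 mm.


h = n * t_ply = 28 * 0.14 = 3.92 mm

3.92 mm


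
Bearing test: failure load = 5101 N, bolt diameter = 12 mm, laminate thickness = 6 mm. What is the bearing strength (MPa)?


sigma_br = F/(d*h) = 5101/(12*6) = 70.8 MPa

70.8 MPa


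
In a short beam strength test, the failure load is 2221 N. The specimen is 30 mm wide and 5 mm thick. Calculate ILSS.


ILSS = 3F/(4bh) = 3*2221/(4*30*5) = 11.11 MPa

11.11 MPa


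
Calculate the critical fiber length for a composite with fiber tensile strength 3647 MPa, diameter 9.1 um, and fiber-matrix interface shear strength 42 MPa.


Lc = sigma_f * d / (2 * tau_i) = 3647 * 9.1 / (2 * 42) = 395.1 um

395.1 um


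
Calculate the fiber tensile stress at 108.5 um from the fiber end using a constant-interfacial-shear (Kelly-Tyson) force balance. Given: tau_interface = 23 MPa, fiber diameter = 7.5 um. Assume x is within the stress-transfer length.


Force balance: sigma_f * (pi*d^2/4) = tau * (pi*d) * x  ->  sigma_f = 4 * tau * x / d
sigma_f = 4 * 23 * 108.5 / 7.5 = 1330.9 MPa

1330.9 MPa


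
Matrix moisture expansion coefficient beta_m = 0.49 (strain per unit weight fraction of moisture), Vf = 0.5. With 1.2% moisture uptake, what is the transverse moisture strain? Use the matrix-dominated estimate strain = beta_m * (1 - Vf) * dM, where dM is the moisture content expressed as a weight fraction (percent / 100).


dM = 1.2/100 = 0.012
strain = beta_m * (1-Vf) * dM = 0.49 * 0.5 * 0.012 = 0.00294

0.00294


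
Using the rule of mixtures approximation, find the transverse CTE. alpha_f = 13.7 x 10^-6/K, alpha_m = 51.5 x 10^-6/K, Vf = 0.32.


alpha_2 = alpha_f*Vf + alpha_m*(1-Vf) = 13.7*0.32 + 51.5*0.68 = 39.4 x 10^-6/K

39.4 x 10^-6/K


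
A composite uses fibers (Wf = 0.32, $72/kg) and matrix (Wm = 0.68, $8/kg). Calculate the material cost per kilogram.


Cost = cost_f*Wf + cost_m*Wm = 72*0.32 + 8*0.68 = $28.48/kg

$28.48/kg


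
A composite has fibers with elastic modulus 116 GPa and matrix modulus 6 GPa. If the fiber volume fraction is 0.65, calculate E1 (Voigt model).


E1 = Ef*Vf + Em*(1-Vf) = 116*0.65 + 6*0.35 = 77.5 GPa

77.5 GPa


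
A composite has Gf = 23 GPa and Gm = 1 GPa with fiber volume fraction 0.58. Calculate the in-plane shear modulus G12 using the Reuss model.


1/G12 = Vf/Gf + (1-Vf)/Gm = 0.58/23 + 0.42/1
G12 = 2.25 GPa

2.25 GPa


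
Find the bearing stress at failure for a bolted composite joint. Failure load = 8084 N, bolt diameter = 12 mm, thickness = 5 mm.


sigma_br = F/(d*h) = 8084/(12*5) = 134.7 MPa

134.7 MPa


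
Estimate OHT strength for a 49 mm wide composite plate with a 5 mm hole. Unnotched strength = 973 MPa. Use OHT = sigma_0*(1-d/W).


OHT = sigma_0*(1-d/W) = 973*(1-5/49) = 873.7 MPa

873.7 MPa


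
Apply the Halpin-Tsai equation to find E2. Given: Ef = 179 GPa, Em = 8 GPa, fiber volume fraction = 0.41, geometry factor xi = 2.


eta = (Ef/Em - 1)/(Ef/Em + xi) = (22.375 - 1)/(22.375 + 2) = 0.8769
E2 = Em*(1+xi*eta*Vf)/(1-eta*Vf) = 21.47 GPa

21.47 GPa


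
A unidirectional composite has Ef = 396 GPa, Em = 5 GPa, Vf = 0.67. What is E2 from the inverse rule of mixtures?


1/E2 = Vf/Ef + (1-Vf)/Em = 0.67/396 + 0.33/5
E2 = 14.77 GPa

14.77 GPa


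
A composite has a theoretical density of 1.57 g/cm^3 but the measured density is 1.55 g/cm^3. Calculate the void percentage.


Void% = (rho_theo - rho_actual)/rho_theo * 100 = (1.57 - 1.55)/1.57 * 100 = 1.27%

1.27%


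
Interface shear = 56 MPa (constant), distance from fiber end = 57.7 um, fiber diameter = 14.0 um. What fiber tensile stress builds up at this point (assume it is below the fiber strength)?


Force balance: sigma_f * (pi*d^2/4) = tau * (pi*d) * x  ->  sigma_f = 4 * tau * x / d
sigma_f = 4 * 56 * 57.7 / 14.0 = 923.2 MPa

923.2 MPa


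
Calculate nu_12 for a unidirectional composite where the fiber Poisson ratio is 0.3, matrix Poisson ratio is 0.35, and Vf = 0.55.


nu_12 = nu_f*Vf + nu_m*(1-Vf) = 0.3*0.55 + 0.35*0.45 = 0.3225

0.3225


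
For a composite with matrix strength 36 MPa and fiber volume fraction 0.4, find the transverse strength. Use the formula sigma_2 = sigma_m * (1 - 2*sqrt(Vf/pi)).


factor = 1 - 2*sqrt(0.4/pi) = 0.2864
sigma_2 = 36 * 0.2864 = 10.31 MPa

10.31 MPa


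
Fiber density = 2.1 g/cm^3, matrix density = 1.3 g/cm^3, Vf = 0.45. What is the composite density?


rho_c = rho_f*Vf + rho_m*(1-Vf) = 2.1*0.45 + 1.3*0.55 = 1.66 g/cm^3

1.66 g/cm^3


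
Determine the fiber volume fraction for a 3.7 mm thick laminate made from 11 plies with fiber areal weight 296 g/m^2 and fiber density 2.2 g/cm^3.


Vf = n * FAW / (rho_f * h * 1000) = 11 * 296 / (2.2 * 3.7 * 1000) = 0.4

0.4


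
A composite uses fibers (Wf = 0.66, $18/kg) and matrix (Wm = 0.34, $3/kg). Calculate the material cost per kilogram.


Cost = cost_f*Wf + cost_m*Wm = 18*0.66 + 3*0.34 = $12.9/kg

$12.9/kg


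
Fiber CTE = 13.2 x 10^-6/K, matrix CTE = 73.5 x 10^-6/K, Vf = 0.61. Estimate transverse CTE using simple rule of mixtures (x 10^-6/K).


alpha_2 = alpha_f*Vf + alpha_m*(1-Vf) = 13.2*0.61 + 73.5*0.39 = 36.7 x 10^-6/K

36.7 x 10^-6/K


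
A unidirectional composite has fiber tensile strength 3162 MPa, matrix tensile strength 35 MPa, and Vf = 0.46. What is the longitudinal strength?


sigma_1 = sigma_f*Vf + sigma_m*(1-Vf) = 3162*0.46 + 35*0.54 = 1473.4 MPa

1473.4 MPa


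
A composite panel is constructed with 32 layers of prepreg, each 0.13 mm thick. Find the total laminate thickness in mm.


h = n * t_ply = 32 * 0.13 = 4.16 mm

4.16 mm


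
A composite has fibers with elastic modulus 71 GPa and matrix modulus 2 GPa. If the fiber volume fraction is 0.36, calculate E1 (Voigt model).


E1 = Ef*Vf + Em*(1-Vf) = 71*0.36 + 2*0.64 = 26.84 GPa

26.84 GPa


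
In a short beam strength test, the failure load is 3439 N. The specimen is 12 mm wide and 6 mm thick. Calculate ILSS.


ILSS = 3F/(4bh) = 3*3439/(4*12*6) = 35.82 MPa

35.82 MPa


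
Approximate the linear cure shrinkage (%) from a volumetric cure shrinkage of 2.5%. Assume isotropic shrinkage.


Linear shrinkage ≈ vol_shrink/3 = 2.5/3 = 0.833%

0.833%


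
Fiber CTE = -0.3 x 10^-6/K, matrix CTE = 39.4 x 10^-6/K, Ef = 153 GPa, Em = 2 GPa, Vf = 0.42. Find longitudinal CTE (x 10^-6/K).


E1 = Ef*Vf + Em*(1-Vf) = 65.42
alpha_1 = (alpha_f*Ef*Vf + alpha_m*Em*(1-Vf))/E1 = 0.4 x 10^-6/K

0.4 x 10^-6/K


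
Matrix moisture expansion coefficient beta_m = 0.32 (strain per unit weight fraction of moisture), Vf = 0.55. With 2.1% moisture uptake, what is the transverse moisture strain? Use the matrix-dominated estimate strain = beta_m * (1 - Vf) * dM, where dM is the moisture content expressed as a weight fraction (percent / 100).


dM = 2.1/100 = 0.021
strain = beta_m * (1-Vf) * dM = 0.32 * 0.45 * 0.021 = 0.003024

0.003024


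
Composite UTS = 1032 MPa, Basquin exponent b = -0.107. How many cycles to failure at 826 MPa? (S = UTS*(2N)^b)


N = 0.5 * (S/UTS)^(1/b) = 0.5 * (826/1032)^(1/-0.107) = 4.0059 cycles

4.0059 cycles


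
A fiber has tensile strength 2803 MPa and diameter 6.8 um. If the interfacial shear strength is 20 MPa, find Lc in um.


Lc = sigma_f * d / (2 * tau_i) = 2803 * 6.8 / (2 * 20) = 476.5 um

476.5 um


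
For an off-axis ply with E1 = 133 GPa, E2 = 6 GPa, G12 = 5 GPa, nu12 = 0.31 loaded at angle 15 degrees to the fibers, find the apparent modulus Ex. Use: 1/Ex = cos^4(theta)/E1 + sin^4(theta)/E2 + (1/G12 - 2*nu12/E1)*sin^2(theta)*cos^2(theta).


cos^4(15) = 0.870513, sin^4(15) = 0.004487, sin^2(15)*cos^2(15) = 0.0625
1/G12 - 2*nu12/E1 = 1/5 - 2*0.31/133 = 0.195338 GPa^-1
1/Ex = 0.870513/133 + 0.004487/6 + 0.195338*0.0625 = 0.0195017 GPa^-1
Ex = 51.28 GPa

51.28 GPa


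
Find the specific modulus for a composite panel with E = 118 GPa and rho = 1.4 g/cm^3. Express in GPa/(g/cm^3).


Specific stiffness = E/rho = 118/1.4 = 84.3 GPa/(g/cm^3)

84.3 GPa/(g/cm^3)


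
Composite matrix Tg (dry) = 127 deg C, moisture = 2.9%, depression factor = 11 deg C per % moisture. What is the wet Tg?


Tg_wet = Tg_dry - k*moisture = 127 - 11*2.9 = 95.1 deg C

95.1 deg C


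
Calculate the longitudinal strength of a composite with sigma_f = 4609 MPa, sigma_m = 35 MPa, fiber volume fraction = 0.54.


sigma_1 = sigma_f*Vf + sigma_m*(1-Vf) = 4609*0.54 + 35*0.46 = 2505.0 MPa

2505.0 MPa


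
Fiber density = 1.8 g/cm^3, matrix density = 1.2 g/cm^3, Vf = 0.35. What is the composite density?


rho_c = rho_f*Vf + rho_m*(1-Vf) = 1.8*0.35 + 1.2*0.65 = 1.41 g/cm^3

1.41 g/cm^3


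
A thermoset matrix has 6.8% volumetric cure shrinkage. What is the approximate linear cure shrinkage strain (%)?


Linear shrinkage ≈ vol_shrink/3 = 6.8/3 = 2.267%

2.267%


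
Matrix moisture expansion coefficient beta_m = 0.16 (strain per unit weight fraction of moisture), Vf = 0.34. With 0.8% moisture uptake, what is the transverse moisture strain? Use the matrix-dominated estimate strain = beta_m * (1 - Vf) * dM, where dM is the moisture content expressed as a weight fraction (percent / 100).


dM = 0.8/100 = 0.008
strain = beta_m * (1-Vf) * dM = 0.16 * 0.66 * 0.008 = 0.0008448

0.0008448


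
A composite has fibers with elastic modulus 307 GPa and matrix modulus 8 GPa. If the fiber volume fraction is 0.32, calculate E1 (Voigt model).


E1 = Ef*Vf + Em*(1-Vf) = 307*0.32 + 8*0.68 = 103.68 GPa

103.68 GPa


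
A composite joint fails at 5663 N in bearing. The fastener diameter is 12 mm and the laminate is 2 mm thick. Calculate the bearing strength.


sigma_br = F/(d*h) = 5663/(12*2) = 236.0 MPa

236.0 MPa


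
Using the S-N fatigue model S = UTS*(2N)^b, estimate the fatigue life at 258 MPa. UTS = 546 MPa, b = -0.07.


N = 0.5 * (S/UTS)^(1/b) = 0.5 * (258/546)^(1/-0.07) = 22387.8278 cycles

22387.8278 cycles


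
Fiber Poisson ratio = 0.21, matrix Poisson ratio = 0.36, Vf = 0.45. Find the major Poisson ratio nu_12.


nu_12 = nu_f*Vf + nu_m*(1-Vf) = 0.21*0.45 + 0.36*0.55 = 0.2925

0.2925


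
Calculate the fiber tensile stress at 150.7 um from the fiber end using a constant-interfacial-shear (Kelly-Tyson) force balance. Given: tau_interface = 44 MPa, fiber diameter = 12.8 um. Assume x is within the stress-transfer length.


Force balance: sigma_f * (pi*d^2/4) = tau * (pi*d) * x  ->  sigma_f = 4 * tau * x / d
sigma_f = 4 * 44 * 150.7 / 12.8 = 2072.1 MPa

2072.1 MPa


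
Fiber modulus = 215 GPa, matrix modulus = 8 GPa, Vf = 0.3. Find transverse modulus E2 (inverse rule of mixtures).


1/E2 = Vf/Ef + (1-Vf)/Em = 0.3/215 + 0.7/8
E2 = 11.25 GPa

11.25 GPa


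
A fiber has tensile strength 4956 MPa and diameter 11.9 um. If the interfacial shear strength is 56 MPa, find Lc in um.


Lc = sigma_f * d / (2 * tau_i) = 4956 * 11.9 / (2 * 56) = 526.6 um

526.6 um


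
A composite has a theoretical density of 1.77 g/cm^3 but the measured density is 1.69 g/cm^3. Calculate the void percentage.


Void% = (rho_theo - rho_actual)/rho_theo * 100 = (1.77 - 1.69)/1.77 * 100 = 4.52%

4.52%


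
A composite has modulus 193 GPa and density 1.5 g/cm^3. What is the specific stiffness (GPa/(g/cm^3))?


Specific stiffness = E/rho = 193/1.5 = 128.7 GPa/(g/cm^3)

128.7 GPa/(g/cm^3)


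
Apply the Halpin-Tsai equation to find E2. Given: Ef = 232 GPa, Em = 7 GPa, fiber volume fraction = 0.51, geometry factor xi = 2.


eta = (Ef/Em - 1)/(Ef/Em + xi) = (33.1429 - 1)/(33.1429 + 2) = 0.9146
E2 = Em*(1+xi*eta*Vf)/(1-eta*Vf) = 25.36 GPa

25.36 GPa


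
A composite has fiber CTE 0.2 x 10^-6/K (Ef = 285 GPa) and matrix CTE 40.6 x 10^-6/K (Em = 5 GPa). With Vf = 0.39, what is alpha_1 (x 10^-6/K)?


E1 = Ef*Vf + Em*(1-Vf) = 114.2
alpha_1 = (alpha_f*Ef*Vf + alpha_m*Em*(1-Vf))/E1 = 1.28 x 10^-6/K

1.28 x 10^-6/K


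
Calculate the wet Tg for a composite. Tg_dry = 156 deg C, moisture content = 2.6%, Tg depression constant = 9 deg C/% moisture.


Tg_wet = Tg_dry - k*moisture = 156 - 9*2.6 = 132.6 deg C

132.6 deg C


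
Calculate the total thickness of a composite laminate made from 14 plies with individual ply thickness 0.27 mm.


h = n * t_ply = 14 * 0.27 = 3.78 mm

3.78 mm


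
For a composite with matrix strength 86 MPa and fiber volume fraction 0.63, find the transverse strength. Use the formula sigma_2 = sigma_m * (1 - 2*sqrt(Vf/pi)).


factor = 1 - 2*sqrt(0.63/pi) = 0.1044
sigma_2 = 86 * 0.1044 = 8.98 MPa

8.98 MPa


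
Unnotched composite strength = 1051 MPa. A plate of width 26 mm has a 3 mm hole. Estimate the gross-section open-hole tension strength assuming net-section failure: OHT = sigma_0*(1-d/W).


OHT = sigma_0*(1-d/W) = 1051*(1-3/26) = 929.7 MPa

929.7 MPa


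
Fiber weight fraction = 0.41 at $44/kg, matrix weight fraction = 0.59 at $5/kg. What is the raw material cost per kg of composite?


Cost = cost_f*Wf + cost_m*Wm = 44*0.41 + 5*0.59 = $20.99/kg

$20.99/kg


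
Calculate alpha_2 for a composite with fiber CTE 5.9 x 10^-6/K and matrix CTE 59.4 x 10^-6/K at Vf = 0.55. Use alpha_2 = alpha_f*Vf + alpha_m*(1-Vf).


alpha_2 = alpha_f*Vf + alpha_m*(1-Vf) = 5.9*0.55 + 59.4*0.45 = 30.0 x 10^-6/K

30.0 x 10^-6/K


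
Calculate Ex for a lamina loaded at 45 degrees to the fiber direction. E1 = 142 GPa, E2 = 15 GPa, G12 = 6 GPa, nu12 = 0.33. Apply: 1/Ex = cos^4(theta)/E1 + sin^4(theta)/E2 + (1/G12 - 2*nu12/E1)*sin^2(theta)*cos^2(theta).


cos^4(45) = 0.25, sin^4(45) = 0.25, sin^2(45)*cos^2(45) = 0.25
1/G12 - 2*nu12/E1 = 1/6 - 2*0.33/142 = 0.162019 GPa^-1
1/Ex = 0.25/142 + 0.25/15 + 0.162019*0.25 = 0.0589319 GPa^-1
Ex = 16.97 GPa

16.97 GPa


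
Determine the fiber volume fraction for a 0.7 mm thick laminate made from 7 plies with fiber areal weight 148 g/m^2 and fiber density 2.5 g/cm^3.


Vf = n * FAW / (rho_f * h * 1000) = 7 * 148 / (2.5 * 0.7 * 1000) = 0.592

0.592


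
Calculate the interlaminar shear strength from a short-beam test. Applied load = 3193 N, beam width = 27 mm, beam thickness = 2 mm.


ILSS = 3F/(4bh) = 3*3193/(4*27*2) = 44.35 MPa

44.35 MPa


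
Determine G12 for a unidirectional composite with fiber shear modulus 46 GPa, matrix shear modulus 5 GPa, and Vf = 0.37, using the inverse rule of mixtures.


1/G12 = Vf/Gf + (1-Vf)/Gm = 0.37/46 + 0.63/5
G12 = 7.46 GPa

7.46 GPa


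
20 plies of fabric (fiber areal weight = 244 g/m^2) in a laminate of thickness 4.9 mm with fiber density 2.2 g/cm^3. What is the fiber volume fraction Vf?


Vf = n * FAW / (rho_f * h * 1000) = 20 * 244 / (2.2 * 4.9 * 1000) = 0.4527

0.4527


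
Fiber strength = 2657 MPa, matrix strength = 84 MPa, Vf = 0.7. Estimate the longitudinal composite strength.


sigma_1 = sigma_f*Vf + sigma_m*(1-Vf) = 2657*0.7 + 84*0.3 = 1885.1 MPa

1885.1 MPa


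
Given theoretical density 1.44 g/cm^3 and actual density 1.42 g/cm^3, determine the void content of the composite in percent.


Void% = (rho_theo - rho_actual)/rho_theo * 100 = (1.44 - 1.42)/1.44 * 100 = 1.39%

1.39%


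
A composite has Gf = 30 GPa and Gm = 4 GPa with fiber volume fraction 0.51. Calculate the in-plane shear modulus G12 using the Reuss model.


1/G12 = Vf/Gf + (1-Vf)/Gm = 0.51/30 + 0.49/4
G12 = 7.17 GPa

7.17 GPa


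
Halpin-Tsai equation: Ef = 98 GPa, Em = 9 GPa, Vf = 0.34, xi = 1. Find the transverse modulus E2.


eta = (Ef/Em - 1)/(Ef/Em + xi) = (10.8889 - 1)/(10.8889 + 1) = 0.8318
E2 = Em*(1+xi*eta*Vf)/(1-eta*Vf) = 16.1 GPa

16.1 GPa


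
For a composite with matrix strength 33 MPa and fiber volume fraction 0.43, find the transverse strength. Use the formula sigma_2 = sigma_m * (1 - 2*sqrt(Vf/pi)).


factor = 1 - 2*sqrt(0.43/pi) = 0.2601
sigma_2 = 33 * 0.2601 = 8.58 MPa

8.58 MPa


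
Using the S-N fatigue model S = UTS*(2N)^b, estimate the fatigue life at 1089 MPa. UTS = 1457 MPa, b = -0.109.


N = 0.5 * (S/UTS)^(1/b) = 0.5 * (1089/1457)^(1/-0.109) = 7.2259 cycles

7.2259 cycles


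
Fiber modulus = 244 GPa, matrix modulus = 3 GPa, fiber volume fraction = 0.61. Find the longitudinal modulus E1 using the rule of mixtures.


E1 = Ef*Vf + Em*(1-Vf) = 244*0.61 + 3*0.39 = 150.01 GPa

150.01 GPa


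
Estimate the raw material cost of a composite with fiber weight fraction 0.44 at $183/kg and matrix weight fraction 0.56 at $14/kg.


Cost = cost_f*Wf + cost_m*Wm = 183*0.44 + 14*0.56 = $88.36/kg

$88.36/kg


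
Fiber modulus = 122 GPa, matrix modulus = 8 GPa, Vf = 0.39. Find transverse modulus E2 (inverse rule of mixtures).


1/E2 = Vf/Ef + (1-Vf)/Em = 0.39/122 + 0.61/8
E2 = 12.59 GPa

12.59 GPa


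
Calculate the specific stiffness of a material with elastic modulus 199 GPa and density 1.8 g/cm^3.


Specific stiffness = E/rho = 199/1.8 = 110.6 GPa/(g/cm^3)

110.6 GPa/(g/cm^3)


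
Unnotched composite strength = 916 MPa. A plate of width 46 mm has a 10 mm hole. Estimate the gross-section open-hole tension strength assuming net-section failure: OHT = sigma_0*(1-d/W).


OHT = sigma_0*(1-d/W) = 916*(1-10/46) = 716.9 MPa

716.9 MPa


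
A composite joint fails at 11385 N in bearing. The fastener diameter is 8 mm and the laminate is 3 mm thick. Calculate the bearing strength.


sigma_br = F/(d*h) = 11385/(8*3) = 474.4 MPa

474.4 MPa


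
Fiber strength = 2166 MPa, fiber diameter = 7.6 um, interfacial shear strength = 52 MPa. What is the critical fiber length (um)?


Lc = sigma_f * d / (2 * tau_i) = 2166 * 7.6 / (2 * 52) = 158.3 um

158.3 um


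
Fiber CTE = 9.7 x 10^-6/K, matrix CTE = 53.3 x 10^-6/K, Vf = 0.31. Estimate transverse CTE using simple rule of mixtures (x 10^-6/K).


alpha_2 = alpha_f*Vf + alpha_m*(1-Vf) = 9.7*0.31 + 53.3*0.69 = 39.8 x 10^-6/K

39.8 x 10^-6/K


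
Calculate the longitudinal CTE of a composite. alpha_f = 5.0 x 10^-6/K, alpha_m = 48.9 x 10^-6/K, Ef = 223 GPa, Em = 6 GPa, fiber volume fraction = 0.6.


E1 = Ef*Vf + Em*(1-Vf) = 136.2
alpha_1 = (alpha_f*Ef*Vf + alpha_m*Em*(1-Vf))/E1 = 5.77 x 10^-6/K

5.77 x 10^-6/K


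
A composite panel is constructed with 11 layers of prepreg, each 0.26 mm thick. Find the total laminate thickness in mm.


h = n * t_ply = 11 * 0.26 = 2.86 mm

2.86 mm


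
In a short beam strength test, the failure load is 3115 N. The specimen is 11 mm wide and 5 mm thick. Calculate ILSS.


ILSS = 3F/(4bh) = 3*3115/(4*11*5) = 42.48 MPa

42.48 MPa


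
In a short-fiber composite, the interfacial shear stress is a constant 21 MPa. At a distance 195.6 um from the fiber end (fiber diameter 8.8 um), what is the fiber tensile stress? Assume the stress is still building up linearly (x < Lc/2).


Force balance: sigma_f * (pi*d^2/4) = tau * (pi*d) * x  ->  sigma_f = 4 * tau * x / d
sigma_f = 4 * 21 * 195.6 / 8.8 = 1867.1 MPa

1867.1 MPa


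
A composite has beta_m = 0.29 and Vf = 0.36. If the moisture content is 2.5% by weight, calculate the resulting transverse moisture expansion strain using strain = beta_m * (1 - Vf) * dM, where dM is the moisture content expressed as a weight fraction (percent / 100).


dM = 2.5/100 = 0.025
strain = beta_m * (1-Vf) * dM = 0.29 * 0.64 * 0.025 = 0.00464

0.00464


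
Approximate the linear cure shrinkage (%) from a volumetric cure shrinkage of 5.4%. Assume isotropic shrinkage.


Linear shrinkage ≈ vol_shrink/3 = 5.4/3 = 1.8%

1.8%


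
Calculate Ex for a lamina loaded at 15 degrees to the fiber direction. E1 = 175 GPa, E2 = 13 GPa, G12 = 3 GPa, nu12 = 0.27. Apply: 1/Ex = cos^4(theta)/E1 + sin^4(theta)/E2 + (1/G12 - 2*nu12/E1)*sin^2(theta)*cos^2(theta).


cos^4(15) = 0.870513, sin^4(15) = 0.004487, sin^2(15)*cos^2(15) = 0.0625
1/G12 - 2*nu12/E1 = 1/3 - 2*0.27/175 = 0.330248 GPa^-1
1/Ex = 0.870513/175 + 0.004487/13 + 0.330248*0.0625 = 0.02596 GPa^-1
Ex = 38.52 GPa

38.52 GPa


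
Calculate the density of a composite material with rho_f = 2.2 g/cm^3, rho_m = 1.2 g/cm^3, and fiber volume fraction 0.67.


rho_c = rho_f*Vf + rho_m*(1-Vf) = 2.2*0.67 + 1.2*0.33 = 1.87 g/cm^3

1.87 g/cm^3


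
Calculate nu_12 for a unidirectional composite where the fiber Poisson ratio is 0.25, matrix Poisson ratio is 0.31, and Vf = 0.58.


nu_12 = nu_f*Vf + nu_m*(1-Vf) = 0.25*0.58 + 0.31*0.42 = 0.2752

0.2752


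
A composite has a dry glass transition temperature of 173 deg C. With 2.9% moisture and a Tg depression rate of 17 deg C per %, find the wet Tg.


Tg_wet = Tg_dry - k*moisture = 173 - 17*2.9 = 123.7 deg C

123.7 deg C


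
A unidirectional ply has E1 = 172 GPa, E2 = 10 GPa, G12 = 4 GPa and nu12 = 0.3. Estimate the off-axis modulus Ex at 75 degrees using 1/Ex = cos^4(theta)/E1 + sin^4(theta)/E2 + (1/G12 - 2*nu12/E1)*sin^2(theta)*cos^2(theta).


cos^4(75) = 0.004487, sin^4(75) = 0.870513, sin^2(75)*cos^2(75) = 0.0625
1/G12 - 2*nu12/E1 = 1/4 - 2*0.3/172 = 0.246512 GPa^-1
1/Ex = 0.004487/172 + 0.870513/10 + 0.246512*0.0625 = 0.1024843 GPa^-1
Ex = 9.76 GPa

9.76 GPa


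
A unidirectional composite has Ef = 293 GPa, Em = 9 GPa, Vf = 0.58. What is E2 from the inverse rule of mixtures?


1/E2 = Vf/Ef + (1-Vf)/Em = 0.58/293 + 0.42/9
E2 = 20.56 GPa

20.56 GPa


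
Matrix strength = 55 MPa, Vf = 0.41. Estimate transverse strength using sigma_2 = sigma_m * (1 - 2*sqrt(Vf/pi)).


factor = 1 - 2*sqrt(0.41/pi) = 0.2775
sigma_2 = 55 * 0.2775 = 15.26 MPa

15.26 MPa


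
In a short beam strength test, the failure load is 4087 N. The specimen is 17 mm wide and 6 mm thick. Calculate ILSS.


ILSS = 3F/(4bh) = 3*4087/(4*17*6) = 30.05 MPa

30.05 MPa


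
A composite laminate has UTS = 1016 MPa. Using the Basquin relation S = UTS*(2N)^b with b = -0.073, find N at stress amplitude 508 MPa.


N = 0.5 * (S/UTS)^(1/b) = 0.5 * (508/1016)^(1/-0.073) = 6647.6566 cycles

6647.6566 cycles


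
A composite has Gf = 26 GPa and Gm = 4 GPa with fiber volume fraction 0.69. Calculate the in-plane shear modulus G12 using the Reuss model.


1/G12 = Vf/Gf + (1-Vf)/Gm = 0.69/26 + 0.31/4
G12 = 9.61 GPa

9.61 GPa


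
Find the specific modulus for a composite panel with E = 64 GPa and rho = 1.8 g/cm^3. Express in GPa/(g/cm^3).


Specific stiffness = E/rho = 64/1.8 = 35.6 GPa/(g/cm^3)

35.6 GPa/(g/cm^3)


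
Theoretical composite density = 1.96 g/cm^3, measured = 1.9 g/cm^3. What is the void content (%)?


Void% = (rho_theo - rho_actual)/rho_theo * 100 = (1.96 - 1.9)/1.96 * 100 = 3.06%

3.06%


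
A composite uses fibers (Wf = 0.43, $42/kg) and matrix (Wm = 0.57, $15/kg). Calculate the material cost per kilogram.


Cost = cost_f*Wf + cost_m*Wm = 42*0.43 + 15*0.57 = $26.61/kg

$26.61/kg


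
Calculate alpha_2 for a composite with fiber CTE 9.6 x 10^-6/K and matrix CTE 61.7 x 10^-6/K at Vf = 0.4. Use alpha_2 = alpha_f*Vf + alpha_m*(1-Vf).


alpha_2 = alpha_f*Vf + alpha_m*(1-Vf) = 9.6*0.4 + 61.7*0.6 = 40.9 x 10^-6/K

40.9 x 10^-6/K


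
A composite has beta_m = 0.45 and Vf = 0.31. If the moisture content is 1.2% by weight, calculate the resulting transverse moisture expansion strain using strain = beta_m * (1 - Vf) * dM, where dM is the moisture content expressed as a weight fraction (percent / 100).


dM = 1.2/100 = 0.012
strain = beta_m * (1-Vf) * dM = 0.45 * 0.69 * 0.012 = 0.003726

0.003726


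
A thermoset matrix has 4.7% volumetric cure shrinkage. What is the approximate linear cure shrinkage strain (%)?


Linear shrinkage ≈ vol_shrink/3 = 4.7/3 = 1.567%

1.567%


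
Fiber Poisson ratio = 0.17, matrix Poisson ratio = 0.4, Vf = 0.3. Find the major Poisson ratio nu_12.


nu_12 = nu_f*Vf + nu_m*(1-Vf) = 0.17*0.3 + 0.4*0.7 = 0.331

0.331


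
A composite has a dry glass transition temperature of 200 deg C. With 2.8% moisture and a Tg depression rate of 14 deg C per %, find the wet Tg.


Tg_wet = Tg_dry - k*moisture = 200 - 14*2.8 = 160.8 deg C

160.8 deg C


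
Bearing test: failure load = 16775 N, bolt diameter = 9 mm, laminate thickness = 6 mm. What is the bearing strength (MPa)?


sigma_br = F/(d*h) = 16775/(9*6) = 310.6 MPa

310.6 MPa


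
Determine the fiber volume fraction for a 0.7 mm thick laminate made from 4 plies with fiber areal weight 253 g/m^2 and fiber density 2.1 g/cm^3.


Vf = n * FAW / (rho_f * h * 1000) = 4 * 253 / (2.1 * 0.7 * 1000) = 0.6884

0.6884


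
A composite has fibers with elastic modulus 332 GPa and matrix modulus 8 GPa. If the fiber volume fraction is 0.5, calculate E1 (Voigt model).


E1 = Ef*Vf + Em*(1-Vf) = 332*0.5 + 8*0.5 = 170.0 GPa

170.0 GPa


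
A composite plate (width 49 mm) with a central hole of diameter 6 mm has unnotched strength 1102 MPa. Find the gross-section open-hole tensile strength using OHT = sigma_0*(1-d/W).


OHT = sigma_0*(1-d/W) = 1102*(1-6/49) = 967.1 MPa

967.1 MPa


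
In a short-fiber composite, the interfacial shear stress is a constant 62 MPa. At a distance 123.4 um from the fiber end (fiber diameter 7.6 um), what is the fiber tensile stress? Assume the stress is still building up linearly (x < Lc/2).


Force balance: sigma_f * (pi*d^2/4) = tau * (pi*d) * x  ->  sigma_f = 4 * tau * x / d
sigma_f = 4 * 62 * 123.4 / 7.6 = 4026.7 MPa

4026.7 MPa


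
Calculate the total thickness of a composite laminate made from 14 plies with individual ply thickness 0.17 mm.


h = n * t_ply = 14 * 0.17 = 2.38 mm

2.38 mm


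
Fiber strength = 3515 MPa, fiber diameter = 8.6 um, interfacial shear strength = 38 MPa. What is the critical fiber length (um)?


Lc = sigma_f * d / (2 * tau_i) = 3515 * 8.6 / (2 * 38) = 397.8 um

397.8 um


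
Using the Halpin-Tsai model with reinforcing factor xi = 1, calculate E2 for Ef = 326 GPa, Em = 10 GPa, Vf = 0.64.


eta = (Ef/Em - 1)/(Ef/Em + xi) = (32.6 - 1)/(32.6 + 1) = 0.9405
E2 = Em*(1+xi*eta*Vf)/(1-eta*Vf) = 40.24 GPa

40.24 GPa


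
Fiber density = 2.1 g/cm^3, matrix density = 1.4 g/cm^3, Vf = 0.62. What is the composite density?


rho_c = rho_f*Vf + rho_m*(1-Vf) = 2.1*0.62 + 1.4*0.38 = 1.834 g/cm^3

1.834 g/cm^3


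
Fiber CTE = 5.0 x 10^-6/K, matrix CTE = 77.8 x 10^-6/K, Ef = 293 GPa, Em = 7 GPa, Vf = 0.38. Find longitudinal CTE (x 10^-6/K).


E1 = Ef*Vf + Em*(1-Vf) = 115.68
alpha_1 = (alpha_f*Ef*Vf + alpha_m*Em*(1-Vf))/E1 = 7.73 x 10^-6/K

7.73 x 10^-6/K


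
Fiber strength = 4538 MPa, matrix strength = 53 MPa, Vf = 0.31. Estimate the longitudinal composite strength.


sigma_1 = sigma_f*Vf + sigma_m*(1-Vf) = 4538*0.31 + 53*0.69 = 1443.4 MPa

1443.4 MPa


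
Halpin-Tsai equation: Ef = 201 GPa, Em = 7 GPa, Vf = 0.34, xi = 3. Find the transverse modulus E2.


eta = (Ef/Em - 1)/(Ef/Em + xi) = (28.7143 - 1)/(28.7143 + 3) = 0.8739
E2 = Em*(1+xi*eta*Vf)/(1-eta*Vf) = 18.84 GPa

18.84 GPa


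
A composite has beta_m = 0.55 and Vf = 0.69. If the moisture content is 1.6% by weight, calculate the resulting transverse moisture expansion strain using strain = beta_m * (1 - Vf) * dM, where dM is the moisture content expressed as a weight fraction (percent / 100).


dM = 1.6/100 = 0.016
strain = beta_m * (1-Vf) * dM = 0.55 * 0.31 * 0.016 = 0.002728

0.002728


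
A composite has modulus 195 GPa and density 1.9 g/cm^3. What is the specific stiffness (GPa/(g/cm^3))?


Specific stiffness = E/rho = 195/1.9 = 102.6 GPa/(g/cm^3)

102.6 GPa/(g/cm^3)


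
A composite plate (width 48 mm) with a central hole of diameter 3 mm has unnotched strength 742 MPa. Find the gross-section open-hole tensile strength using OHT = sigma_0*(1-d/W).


OHT = sigma_0*(1-d/W) = 742*(1-3/48) = 695.6 MPa

695.6 MPa


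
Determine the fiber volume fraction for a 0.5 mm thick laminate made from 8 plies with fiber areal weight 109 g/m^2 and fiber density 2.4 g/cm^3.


Vf = n * FAW / (rho_f * h * 1000) = 8 * 109 / (2.4 * 0.5 * 1000) = 0.7267

0.7267


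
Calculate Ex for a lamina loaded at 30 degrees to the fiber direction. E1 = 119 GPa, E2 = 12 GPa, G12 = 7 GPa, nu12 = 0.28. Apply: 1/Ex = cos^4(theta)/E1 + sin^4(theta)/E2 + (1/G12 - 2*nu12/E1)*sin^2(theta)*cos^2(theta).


cos^4(30) = 0.5625, sin^4(30) = 0.0625, sin^2(30)*cos^2(30) = 0.1875
1/G12 - 2*nu12/E1 = 1/7 - 2*0.28/119 = 0.138151 GPa^-1
1/Ex = 0.5625/119 + 0.0625/12 + 0.138151*0.1875 = 0.0358386 GPa^-1
Ex = 27.9 GPa

27.9 GPa


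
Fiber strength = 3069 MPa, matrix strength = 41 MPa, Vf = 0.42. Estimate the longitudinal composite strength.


sigma_1 = sigma_f*Vf + sigma_m*(1-Vf) = 3069*0.42 + 41*0.58 = 1312.8 MPa

1312.8 MPa


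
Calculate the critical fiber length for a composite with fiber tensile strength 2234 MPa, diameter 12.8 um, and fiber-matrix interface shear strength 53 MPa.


Lc = sigma_f * d / (2 * tau_i) = 2234 * 12.8 / (2 * 53) = 269.8 um

269.8 um


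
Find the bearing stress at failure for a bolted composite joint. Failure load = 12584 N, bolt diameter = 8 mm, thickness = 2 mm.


sigma_br = F/(d*h) = 12584/(8*2) = 786.5 MPa

786.5 MPa


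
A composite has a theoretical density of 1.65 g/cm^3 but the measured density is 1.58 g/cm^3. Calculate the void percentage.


Void% = (rho_theo - rho_actual)/rho_theo * 100 = (1.65 - 1.58)/1.65 * 100 = 4.24%

4.24%


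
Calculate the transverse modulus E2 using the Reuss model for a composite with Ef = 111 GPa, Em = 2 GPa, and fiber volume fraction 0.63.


1/E2 = Vf/Ef + (1-Vf)/Em = 0.63/111 + 0.37/2
E2 = 5.24 GPa

5.24 GPa


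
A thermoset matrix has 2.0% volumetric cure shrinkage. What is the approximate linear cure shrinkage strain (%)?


Linear shrinkage ≈ vol_shrink/3 = 2.0/3 = 0.667%

0.667%


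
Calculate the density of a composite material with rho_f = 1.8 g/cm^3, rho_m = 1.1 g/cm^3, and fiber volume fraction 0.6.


rho_c = rho_f*Vf + rho_m*(1-Vf) = 1.8*0.6 + 1.1*0.4 = 1.52 g/cm^3

1.52 g/cm^3


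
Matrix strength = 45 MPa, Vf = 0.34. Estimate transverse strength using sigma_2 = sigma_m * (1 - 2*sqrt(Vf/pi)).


factor = 1 - 2*sqrt(0.34/pi) = 0.342
sigma_2 = 45 * 0.342 = 15.39 MPa

15.39 MPa


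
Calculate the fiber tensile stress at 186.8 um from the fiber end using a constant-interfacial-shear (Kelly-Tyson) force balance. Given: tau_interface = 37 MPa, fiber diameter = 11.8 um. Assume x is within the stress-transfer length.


Force balance: sigma_f * (pi*d^2/4) = tau * (pi*d) * x  ->  sigma_f = 4 * tau * x / d
sigma_f = 4 * 37 * 186.8 / 11.8 = 2342.9 MPa

2342.9 MPa
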